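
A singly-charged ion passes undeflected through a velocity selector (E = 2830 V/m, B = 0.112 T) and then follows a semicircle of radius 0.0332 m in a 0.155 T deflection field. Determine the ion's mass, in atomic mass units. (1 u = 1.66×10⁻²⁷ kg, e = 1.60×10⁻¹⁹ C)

m ≈ 19.6 u

v = E/B₁ = 2.53×10^4 m/s.
From r = mv/(qB₂), m = qB₂r/v = (1×1.60×10^-19)(0.155)(0.0332) / (2.53×10^4) = 3.26×10^-26 kg.
In atomic mass units: m = 3.26×10^-26 / 1.66×10^-27 = 19.6 u.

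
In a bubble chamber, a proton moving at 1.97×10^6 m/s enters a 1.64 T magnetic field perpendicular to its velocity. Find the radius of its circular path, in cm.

r ≈ 1.25 cm

The magnetic force provides the centripetal force: qvB = mv²/r, so r = mv/(qB).
r = (1.67×10^-27 kg)(1.97×10^6 m/s) / [(1×1.60×10^-19 C)(1.64 T)] = 0.0125 m.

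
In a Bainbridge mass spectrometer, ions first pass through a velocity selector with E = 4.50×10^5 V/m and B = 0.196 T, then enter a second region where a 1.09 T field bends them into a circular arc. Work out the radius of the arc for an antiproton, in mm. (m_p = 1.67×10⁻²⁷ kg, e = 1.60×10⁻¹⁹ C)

The selector passes v = E/B = 4.50×10^5/0.196 = 2.30×10^6 m/s.
In the deflection region, r = mv/(qB₂) = (1.67×10^-27)(2.30×10^6) / [(1×1.60×10^-19)(1.09)] = 0.0220 m.

r ≈ 22.0 mm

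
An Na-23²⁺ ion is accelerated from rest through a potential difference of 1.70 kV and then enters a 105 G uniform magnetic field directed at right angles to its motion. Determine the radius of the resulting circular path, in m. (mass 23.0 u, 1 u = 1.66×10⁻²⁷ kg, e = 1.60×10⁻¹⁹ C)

r ≈ 1.92 m

The kinetic energy gained is K = qV = (2×1.60×10^-19)(1700) = 5.44×10^-16 J.
v = √(2K/m) = 1.69×10^5 m/s.
r = mv/(qB) = (3.82×10^-26)(1.69×10^5) / [(2×1.60×10^-19)(0.0105)] = 1.92 m.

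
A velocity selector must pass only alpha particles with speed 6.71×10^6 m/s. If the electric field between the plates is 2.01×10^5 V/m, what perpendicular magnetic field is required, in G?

qE = qvB ⇒ B = E/v = (2.01×10^5) / (6.71×10^6) = 0.0300 T.

B ≈ 300 G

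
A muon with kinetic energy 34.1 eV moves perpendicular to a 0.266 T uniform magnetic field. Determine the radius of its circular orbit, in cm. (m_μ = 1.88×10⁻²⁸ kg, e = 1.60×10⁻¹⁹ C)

r ≈ 0.106 cm

Convert the energy: K = 34.1 eV = 5.46×10^-18 J.
v = √(2K/m) = √(2·5.46×10^-18/1.88×10^-28) = 2.41×10^5 m/s.
r = mv/(qB) = (1.88×10^-28)(2.41×10^5) / [(1×1.60×10^-19)(0.266)] = 1.06×10^-3 m.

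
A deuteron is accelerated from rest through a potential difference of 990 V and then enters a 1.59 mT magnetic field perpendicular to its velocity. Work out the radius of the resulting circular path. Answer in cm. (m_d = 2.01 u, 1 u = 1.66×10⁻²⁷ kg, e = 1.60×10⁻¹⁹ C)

r ≈ 404 cm

The kinetic energy gained is K = qV = (1×1.60×10^-19)(990) = 1.58×10^-16 J.
v = √(2K/m) = 3.08×10^5 m/s.
r = mv/(qB) = (3.34×10^-27)(3.08×10^5) / [(1×1.60×10^-19)(1.59×10^-3)] = 4.04 m.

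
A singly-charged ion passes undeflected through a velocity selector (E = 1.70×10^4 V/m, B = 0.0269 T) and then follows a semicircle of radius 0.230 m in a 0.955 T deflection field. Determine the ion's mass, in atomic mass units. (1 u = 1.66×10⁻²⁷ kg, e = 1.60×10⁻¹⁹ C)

m ≈ 33.5 u

v = E/B₁ = 6.32×10^5 m/s.
From r = mv/(qB₂), m = qB₂r/v = (1×1.60×10^-19)(0.955)(0.230) / (6.32×10^5) = 5.56×10^-26 kg.
In atomic mass units: m = 5.56×10^-26 / 1.66×10^-27 = 33.5 u.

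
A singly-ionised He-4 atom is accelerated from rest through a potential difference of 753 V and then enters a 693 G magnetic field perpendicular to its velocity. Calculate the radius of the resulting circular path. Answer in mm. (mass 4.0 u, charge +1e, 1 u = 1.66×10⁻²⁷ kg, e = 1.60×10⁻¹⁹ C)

r ≈ 114 mm

The kinetic energy gained is K = qV = (1×1.60×10^-19)(753) = 1.20×10^-16 J.
v = √(2K/m) = 1.90×10^5 m/s.
r = mv/(qB) = (6.64×10^-27)(1.90×10^5) / [(1×1.60×10^-19)(0.0693)] = 0.114 m.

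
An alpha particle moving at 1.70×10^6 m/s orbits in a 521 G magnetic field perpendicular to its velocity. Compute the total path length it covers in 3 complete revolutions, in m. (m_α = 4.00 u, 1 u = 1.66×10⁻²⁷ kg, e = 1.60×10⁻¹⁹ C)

L ≈ 12.8 m

r = mv/(qB) = 0.677 m, so one revolution covers 2πr = 4.25 m.
In 3 revolutions: L = 3·2πr = 12.8 m.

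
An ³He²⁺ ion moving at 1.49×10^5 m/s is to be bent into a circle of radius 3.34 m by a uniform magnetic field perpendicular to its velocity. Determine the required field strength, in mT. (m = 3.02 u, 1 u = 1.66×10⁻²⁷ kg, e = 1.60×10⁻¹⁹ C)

qvB = mv²/r gives B = mv/(qr).
B = (5.01×10^-27)(1.49×10^5) / [(2×1.60×10^-19)(3.34)] = 6.99×10^-4 T.

B ≈ 0.699 mT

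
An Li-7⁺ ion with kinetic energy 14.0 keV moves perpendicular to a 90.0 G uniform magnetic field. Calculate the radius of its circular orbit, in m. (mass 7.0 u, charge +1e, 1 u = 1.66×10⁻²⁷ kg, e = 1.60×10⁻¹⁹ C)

r ≈ 5.01 m

Convert the energy: K = 14.0 keV = 2.24×10^-15 J.
v = √(2K/m) = √(2·2.24×10^-15/1.16×10^-26) = 6.21×10^5 m/s.
r = mv/(qB) = (1.16×10^-26)(6.21×10^5) / [(1×1.60×10^-19)(9.00×10^-3)] = 5.01 m.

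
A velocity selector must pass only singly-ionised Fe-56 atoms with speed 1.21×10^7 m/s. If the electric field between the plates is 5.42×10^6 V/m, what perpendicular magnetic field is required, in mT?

B ≈ 448 mT

qE = qvB ⇒ B = E/v = (5.42×10^6) / (1.21×10^7) = 0.448 T.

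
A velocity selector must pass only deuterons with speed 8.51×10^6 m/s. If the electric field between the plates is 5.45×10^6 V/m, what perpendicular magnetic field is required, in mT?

qE = qvB ⇒ B = E/v = (5.45×10^6) / (8.51×10^6) = 0.640 T.

B ≈ 640 mT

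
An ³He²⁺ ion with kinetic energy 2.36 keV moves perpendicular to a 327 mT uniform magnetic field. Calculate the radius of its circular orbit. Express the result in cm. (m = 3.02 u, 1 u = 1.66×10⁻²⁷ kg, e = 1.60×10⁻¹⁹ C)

r ≈ 1.86 cm

Convert the energy: K = 2.36 keV = 3.78×10^-16 J.
v = √(2K/m) = √(2·3.78×10^-16/5.01×10^-27) = 3.88×10^5 m/s.
r = mv/(qB) = (5.01×10^-27)(3.88×10^5) / [(2×1.60×10^-19)(0.327)] = 0.0186 m.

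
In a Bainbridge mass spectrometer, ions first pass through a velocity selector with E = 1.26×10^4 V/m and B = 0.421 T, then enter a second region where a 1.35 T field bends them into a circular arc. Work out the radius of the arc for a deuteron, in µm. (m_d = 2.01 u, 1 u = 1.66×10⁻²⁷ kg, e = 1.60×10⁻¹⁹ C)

The selector passes v = E/B = 1.26×10^4/0.421 = 2.99×10^4 m/s.
In the deflection region, r = mv/(qB₂) = (3.34×10^-27)(2.99×10^4) / [(1×1.60×10^-19)(1.35)] = 4.62×10^-4 m.

r ≈ 462 µm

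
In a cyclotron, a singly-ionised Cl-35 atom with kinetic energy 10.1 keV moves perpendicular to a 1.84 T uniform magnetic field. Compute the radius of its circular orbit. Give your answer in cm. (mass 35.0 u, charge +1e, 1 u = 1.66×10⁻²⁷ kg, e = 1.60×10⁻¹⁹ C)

Convert the energy: K = 10.1 keV = 1.62×10^-15 J.
v = √(2K/m) = √(2·1.62×10^-15/5.81×10^-26) = 2.36×10^5 m/s.
r = mv/(qB) = (5.81×10^-26)(2.36×10^5) / [(1×1.60×10^-19)(1.84)] = 0.0465 m.

r ≈ 4.65 cm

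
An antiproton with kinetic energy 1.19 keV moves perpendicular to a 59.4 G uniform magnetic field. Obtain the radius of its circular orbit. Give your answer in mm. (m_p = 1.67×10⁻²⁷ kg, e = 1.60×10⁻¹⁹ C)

r ≈ 839 mm

Convert the energy: K = 1.19 keV = 1.90×10^-16 J.
v = √(2K/m) = √(2·1.90×10^-16/1.67×10^-27) = 4.78×10^5 m/s.
r = mv/(qB) = (1.67×10^-27)(4.78×10^5) / [(1×1.60×10^-19)(5.94×10^-3)] = 0.839 m.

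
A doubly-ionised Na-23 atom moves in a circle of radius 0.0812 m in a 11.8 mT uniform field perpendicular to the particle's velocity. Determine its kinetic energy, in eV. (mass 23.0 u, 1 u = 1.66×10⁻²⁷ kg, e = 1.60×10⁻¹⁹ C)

K ≈ 7.69 eV

v = qBr/m = (2×1.60×10^-19)(0.0118)(0.0812) / (3.82×10^-26) = 8030 m/s.
K = ½mv² = 0.5·(3.82×10^-26)·(8030)² = 1.23×10^-18 J = 7.69 eV.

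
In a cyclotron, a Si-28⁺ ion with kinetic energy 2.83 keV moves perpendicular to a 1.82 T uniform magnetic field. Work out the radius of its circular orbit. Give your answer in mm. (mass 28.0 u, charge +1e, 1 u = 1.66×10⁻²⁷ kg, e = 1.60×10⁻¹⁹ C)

Convert the energy: K = 2.83 keV = 4.53×10^-16 J.
v = √(2K/m) = √(2·4.53×10^-16/4.65×10^-26) = 1.40×10^5 m/s.
r = mv/(qB) = (4.65×10^-26)(1.40×10^5) / [(1×1.60×10^-19)(1.82)] = 0.0223 m.

r ≈ 22.3 mm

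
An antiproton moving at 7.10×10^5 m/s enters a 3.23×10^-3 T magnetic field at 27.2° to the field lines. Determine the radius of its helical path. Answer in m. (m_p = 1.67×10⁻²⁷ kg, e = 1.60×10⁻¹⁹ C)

r ≈ 1.05 m

Only the perpendicular component v⊥ = v sin27.2° = 3.25×10^5 m/s is bent by the field.
r = m v⊥ /(qB) = (1.67×10^-27)(3.25×10^5) / [(1×1.60×10^-19)(3.23×10^-3)] = 1.05 m.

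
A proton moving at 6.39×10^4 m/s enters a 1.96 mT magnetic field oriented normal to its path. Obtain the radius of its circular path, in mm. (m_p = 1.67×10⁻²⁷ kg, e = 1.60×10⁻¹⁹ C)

The magnetic force provides the centripetal force: qvB = mv²/r, so r = mv/(qB).
r = (1.67×10^-27 kg)(6.39×10^4 m/s) / [(1×1.60×10^-19 C)(1.96×10^-3 T)] = 0.340 m.

r ≈ 340 mm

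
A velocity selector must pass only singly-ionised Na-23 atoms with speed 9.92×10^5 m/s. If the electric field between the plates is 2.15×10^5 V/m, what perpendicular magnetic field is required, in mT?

B ≈ 217 mT

qE = qvB ⇒ B = E/v = (2.15×10^5) / (9.92×10^5) = 0.217 T.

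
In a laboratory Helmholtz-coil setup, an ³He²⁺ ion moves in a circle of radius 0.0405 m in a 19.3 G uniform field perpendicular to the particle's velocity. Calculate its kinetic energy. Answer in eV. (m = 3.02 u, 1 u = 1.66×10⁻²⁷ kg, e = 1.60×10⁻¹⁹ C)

v = qBr/m = (2×1.60×10^-19)(1.93×10^-3)(0.0405) / (5.01×10^-27) = 4990 m/s.
K = ½mv² = 0.5·(5.01×10^-27)·(4990)² = 6.24×10^-20 J = 0.390 eV.

K ≈ 0.390 eV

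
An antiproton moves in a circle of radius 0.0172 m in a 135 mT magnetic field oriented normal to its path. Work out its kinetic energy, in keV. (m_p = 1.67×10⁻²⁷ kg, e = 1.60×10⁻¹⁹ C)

K ≈ 0.258 keV

v = qBr/m = (1×1.60×10^-19)(0.135)(0.0172) / (1.67×10^-27) = 2.22×10^5 m/s.
K = ½mv² = 0.5·(1.67×10^-27)·(2.22×10^5)² = 4.13×10^-17 J = 0.258 keV.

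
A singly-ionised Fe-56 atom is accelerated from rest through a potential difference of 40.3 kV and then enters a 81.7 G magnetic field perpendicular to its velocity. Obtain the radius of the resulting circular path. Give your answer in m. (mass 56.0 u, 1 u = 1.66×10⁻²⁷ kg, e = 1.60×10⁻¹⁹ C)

The kinetic energy gained is K = qV = (1×1.60×10^-19)(4.03×10^4) = 6.45×10^-15 J.
v = √(2K/m) = 3.72×10^5 m/s.
r = mv/(qB) = (9.30×10^-26)(3.72×10^5) / [(1×1.60×10^-19)(8.17×10^-3)] = 26.5 m.

r ≈ 26.5 m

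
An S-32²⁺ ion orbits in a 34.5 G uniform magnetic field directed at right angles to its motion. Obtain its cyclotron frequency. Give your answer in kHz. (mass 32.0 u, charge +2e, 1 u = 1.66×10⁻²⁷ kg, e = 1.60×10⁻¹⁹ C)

f ≈ 3.31 kHz

f = qB/(2πm) = (2×1.60×10^-19)(3.45×10^-3) / [2π(5.31×10^-26)] = 3310 Hz.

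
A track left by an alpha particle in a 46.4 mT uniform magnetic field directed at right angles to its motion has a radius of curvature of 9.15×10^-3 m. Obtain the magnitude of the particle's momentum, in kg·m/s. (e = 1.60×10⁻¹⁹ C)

p ≈ 1.36×10^-22 kg·m/s

Since qvB = mv²/r, the momentum p = mv = qBr.
p = (2×1.60×10^-19)(0.0464)(9.15×10^-3) = 1.36×10^-22 kg·m/s.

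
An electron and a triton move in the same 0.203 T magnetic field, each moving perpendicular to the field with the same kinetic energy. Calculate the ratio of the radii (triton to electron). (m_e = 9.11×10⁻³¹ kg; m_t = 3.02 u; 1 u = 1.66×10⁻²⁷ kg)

ratio ≈ 74.2

r = √(2mK)/(qB) ⇒ at equal K, r ∝ √m/q.
r_{triton}/r_{electron} = 74.2.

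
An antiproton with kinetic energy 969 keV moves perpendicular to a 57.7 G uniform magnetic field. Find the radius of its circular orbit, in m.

Convert the energy: K = 969 keV = 1.55×10^-13 J.
v = √(2K/m) = √(2·1.55×10^-13/1.67×10^-27) = 1.36×10^7 m/s.
r = mv/(qB) = (1.67×10^-27)(1.36×10^7) / [(1×1.60×10^-19)(5.77×10^-3)] = 24.6 m.

r ≈ 24.6 m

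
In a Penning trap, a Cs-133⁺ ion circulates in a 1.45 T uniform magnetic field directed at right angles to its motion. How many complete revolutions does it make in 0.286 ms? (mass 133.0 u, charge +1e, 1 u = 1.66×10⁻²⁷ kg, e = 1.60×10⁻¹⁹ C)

N = 47

T = 2πm/(qB) = 2π(2.2078×10^-25) / [(1×1.60×10^-19)(1.45)] = 5.9793×10^-6 s.
N = t/T = 2.86×10^-4 / 5.9793×10^-6 ≈ 47.83, so 47 complete revolutions.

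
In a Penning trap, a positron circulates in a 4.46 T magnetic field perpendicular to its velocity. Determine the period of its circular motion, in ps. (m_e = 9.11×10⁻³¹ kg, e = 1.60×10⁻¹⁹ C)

T ≈ 8.02 ps

The cyclotron period is independent of speed: T = 2πm/(qB).
T = 2π(9.11×10^-31) / [(1×1.60×10^-19)(4.46)] = 8.02×10^-12 s.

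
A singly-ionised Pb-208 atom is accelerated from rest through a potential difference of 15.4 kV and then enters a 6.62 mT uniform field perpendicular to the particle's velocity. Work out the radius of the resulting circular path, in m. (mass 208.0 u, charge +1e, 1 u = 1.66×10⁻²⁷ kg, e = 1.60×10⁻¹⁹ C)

The kinetic energy gained is K = qV = (1×1.60×10^-19)(1.54×10^4) = 2.46×10^-15 J.
v = √(2K/m) = 1.19×10^5 m/s.
r = mv/(qB) = (3.45×10^-25)(1.19×10^5) / [(1×1.60×10^-19)(6.62×10^-3)] = 38.9 m.

r ≈ 38.9 m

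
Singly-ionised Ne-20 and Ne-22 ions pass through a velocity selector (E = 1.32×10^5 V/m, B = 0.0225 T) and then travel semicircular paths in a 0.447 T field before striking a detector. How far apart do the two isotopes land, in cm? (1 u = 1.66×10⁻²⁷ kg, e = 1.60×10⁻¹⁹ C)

Both emerge at v = E/B₁ = 5.87×10^6 m/s.
r = mv/(qB₂), so r₁ = 2.723 m and r₂ = 2.996 m, giving Δr = 0.272 m.
After a semicircle each ion lands a diameter 2r from the entry slit, so the separation is 2Δr = 0.545 m.

Δd ≈ 54.5 cm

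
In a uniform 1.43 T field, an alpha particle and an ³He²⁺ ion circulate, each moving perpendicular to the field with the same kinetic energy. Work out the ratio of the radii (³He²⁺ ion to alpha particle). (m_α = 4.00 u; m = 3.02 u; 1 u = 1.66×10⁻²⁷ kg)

r = √(2mK)/(qB) ⇒ at equal K, r ∝ √m/q.
r_{³He²⁺ ion}/r_{alpha particle} = 0.869.

ratio ≈ 0.869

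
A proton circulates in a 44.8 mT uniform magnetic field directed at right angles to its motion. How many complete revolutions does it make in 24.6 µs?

T = 2πm/(qB) = 2π(1.67×10^-27) / [(1×1.60×10^-19)(0.0448)] = 1.4639×10^-6 s.
N = t/T = 2.46×10^-5 / 1.4639×10^-6 ≈ 16.80, so 16 complete revolutions.

N = 16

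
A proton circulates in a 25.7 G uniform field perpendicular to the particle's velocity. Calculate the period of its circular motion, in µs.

T ≈ 25.5 µs

The cyclotron period is independent of speed: T = 2πm/(qB).
T = 2π(1.67×10^-27) / [(1×1.60×10^-19)(2.57×10^-3)] = 2.55×10^-5 s.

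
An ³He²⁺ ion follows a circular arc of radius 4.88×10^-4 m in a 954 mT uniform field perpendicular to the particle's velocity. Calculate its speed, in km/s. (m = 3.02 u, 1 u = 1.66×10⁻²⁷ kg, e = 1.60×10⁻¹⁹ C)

v ≈ 29.7 km/s

From qvB = mv²/r, v = qBr/m.
v = (2×1.60×10^-19)(0.954)(4.88×10^-4) / (5.01×10^-27) = 2.97×10^4 m/s.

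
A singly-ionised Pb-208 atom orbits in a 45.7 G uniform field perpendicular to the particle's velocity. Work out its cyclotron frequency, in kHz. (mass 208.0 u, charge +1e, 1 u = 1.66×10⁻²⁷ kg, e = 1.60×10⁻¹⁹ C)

f = qB/(2πm) = (1×1.60×10^-19)(4.57×10^-3) / [2π(3.45×10^-25)] = 337 Hz.

f ≈ 0.337 kHz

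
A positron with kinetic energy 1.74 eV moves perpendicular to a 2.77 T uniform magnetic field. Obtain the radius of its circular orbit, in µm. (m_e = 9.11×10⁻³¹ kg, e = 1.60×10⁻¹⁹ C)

Convert the energy: K = 1.74 eV = 2.78×10^-19 J.
v = √(2K/m) = √(2·2.78×10^-19/9.11×10^-31) = 7.82×10^5 m/s.
r = mv/(qB) = (9.11×10^-31)(7.82×10^5) / [(1×1.60×10^-19)(2.77)] = 1.61×10^-6 m.

r ≈ 1.61 µm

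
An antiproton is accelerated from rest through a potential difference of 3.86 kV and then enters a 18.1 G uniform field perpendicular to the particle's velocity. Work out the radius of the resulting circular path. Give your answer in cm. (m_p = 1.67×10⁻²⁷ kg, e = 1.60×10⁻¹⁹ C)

r ≈ 496 cm

The kinetic energy gained is K = qV = (1×1.60×10^-19)(3860) = 6.18×10^-16 J.
v = √(2K/m) = 8.60×10^5 m/s.
r = mv/(qB) = (1.67×10^-27)(8.60×10^5) / [(1×1.60×10^-19)(1.81×10^-3)] = 4.96 m.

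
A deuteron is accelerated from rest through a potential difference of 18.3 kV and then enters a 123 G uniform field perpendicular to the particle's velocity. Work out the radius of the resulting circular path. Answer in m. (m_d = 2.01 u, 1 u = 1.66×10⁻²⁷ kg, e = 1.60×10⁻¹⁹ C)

The kinetic energy gained is K = qV = (1×1.60×10^-19)(1.83×10^4) = 2.93×10^-15 J.
v = √(2K/m) = 1.32×10^6 m/s.
r = mv/(qB) = (3.34×10^-27)(1.32×10^6) / [(1×1.60×10^-19)(0.0123)] = 2.25 m.

r ≈ 2.25 m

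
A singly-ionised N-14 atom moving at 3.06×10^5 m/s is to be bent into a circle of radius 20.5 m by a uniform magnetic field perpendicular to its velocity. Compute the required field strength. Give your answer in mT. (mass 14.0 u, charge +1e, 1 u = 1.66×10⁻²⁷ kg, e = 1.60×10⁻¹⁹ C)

B ≈ 2.17 mT

qvB = mv²/r gives B = mv/(qr).
B = (2.32×10^-26)(3.06×10^5) / [(1×1.60×10^-19)(20.5)] = 2.17×10^-3 T.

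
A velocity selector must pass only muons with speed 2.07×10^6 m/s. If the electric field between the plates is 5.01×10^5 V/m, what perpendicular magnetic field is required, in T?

qE = qvB ⇒ B = E/v = (5.01×10^5) / (2.07×10^6) = 0.242 T.

B ≈ 0.242 T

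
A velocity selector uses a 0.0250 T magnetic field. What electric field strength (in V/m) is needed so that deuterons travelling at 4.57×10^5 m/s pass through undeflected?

qE = qvB ⇒ E = vB = (4.57×10^5)(0.0250) = 1.14×10^4 V/m.

E ≈ 1.14×10^4 V/m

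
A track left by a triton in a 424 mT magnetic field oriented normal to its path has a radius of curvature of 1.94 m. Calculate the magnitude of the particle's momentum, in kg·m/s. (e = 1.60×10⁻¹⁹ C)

Since qvB = mv²/r, the momentum p = mv = qBr.
p = (1×1.60×10^-19)(0.424)(1.94) = 1.32×10^-19 kg·m/s.

p ≈ 1.32×10^-19 kg·m/s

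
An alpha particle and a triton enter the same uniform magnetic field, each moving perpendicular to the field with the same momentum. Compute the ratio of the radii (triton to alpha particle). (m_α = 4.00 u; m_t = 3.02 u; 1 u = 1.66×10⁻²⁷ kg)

ratio ≈ 2.00

r = p/(qB) ⇒ at equal p, r ∝ 1/q.
r_{triton}/r_{alpha particle} = 2.00.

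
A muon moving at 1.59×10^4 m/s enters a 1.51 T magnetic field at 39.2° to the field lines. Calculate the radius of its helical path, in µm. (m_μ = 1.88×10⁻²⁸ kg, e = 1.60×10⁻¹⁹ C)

Only the perpendicular component v⊥ = v sin39.2° = 1.00×10^4 m/s is bent by the field.
r = m v⊥ /(qB) = (1.88×10^-28)(1.00×10^4) / [(1×1.60×10^-19)(1.51)] = 7.82×10^-6 m.

r ≈ 7.82 µm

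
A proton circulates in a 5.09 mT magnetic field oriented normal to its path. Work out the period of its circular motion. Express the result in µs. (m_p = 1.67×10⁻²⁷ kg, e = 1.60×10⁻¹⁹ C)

The cyclotron period is independent of speed: T = 2πm/(qB).
T = 2π(1.67×10^-27) / [(1×1.60×10^-19)(5.09×10^-3)] = 1.29×10^-5 s.

T ≈ 12.9 µs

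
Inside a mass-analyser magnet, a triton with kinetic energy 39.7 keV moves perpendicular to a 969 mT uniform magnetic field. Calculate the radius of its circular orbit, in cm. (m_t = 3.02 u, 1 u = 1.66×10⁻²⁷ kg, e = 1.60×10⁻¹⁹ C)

Convert the energy: K = 39.7 keV = 6.35×10^-15 J.
v = √(2K/m) = √(2·6.35×10^-15/5.01×10^-27) = 1.59×10^6 m/s.
r = mv/(qB) = (5.01×10^-27)(1.59×10^6) / [(1×1.60×10^-19)(0.969)] = 0.0515 m.

r ≈ 5.15 cm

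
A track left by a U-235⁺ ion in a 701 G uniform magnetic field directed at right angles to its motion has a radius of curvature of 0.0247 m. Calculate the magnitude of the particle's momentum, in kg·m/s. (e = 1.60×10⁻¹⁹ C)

p ≈ 2.77×10^-22 kg·m/s

Since qvB = mv²/r, the momentum p = mv = qBr.
p = (1×1.60×10^-19)(0.0701)(0.0247) = 2.77×10^-22 kg·m/s.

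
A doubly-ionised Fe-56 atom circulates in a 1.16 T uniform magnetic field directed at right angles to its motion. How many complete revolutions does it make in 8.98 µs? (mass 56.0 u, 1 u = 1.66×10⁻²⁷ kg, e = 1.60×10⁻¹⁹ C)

T = 2πm/(qB) = 2π(9.296×10^-26) / [(2×1.60×10^-19)(1.16)] = 1.5735×10^-6 s.
N = t/T = 8.98×10^-6 / 1.5735×10^-6 ≈ 5.71, so 5 complete revolutions.

N = 5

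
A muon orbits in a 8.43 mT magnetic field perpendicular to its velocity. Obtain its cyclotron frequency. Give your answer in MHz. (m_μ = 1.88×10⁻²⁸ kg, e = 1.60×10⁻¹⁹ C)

f = qB/(2πm) = (1×1.60×10^-19)(8.43×10^-3) / [2π(1.88×10^-28)] = 1.14×10^6 Hz.

f ≈ 1.14 MHz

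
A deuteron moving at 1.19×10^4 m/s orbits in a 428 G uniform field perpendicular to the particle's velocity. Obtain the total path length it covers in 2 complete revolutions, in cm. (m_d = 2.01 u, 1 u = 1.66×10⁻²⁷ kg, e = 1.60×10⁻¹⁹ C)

L ≈ 7.29 cm

r = mv/(qB) = 5.80×10^-3 m, so one revolution covers 2πr = 0.0364 m.
In 2 revolutions: L = 2·2πr = 0.0729 m.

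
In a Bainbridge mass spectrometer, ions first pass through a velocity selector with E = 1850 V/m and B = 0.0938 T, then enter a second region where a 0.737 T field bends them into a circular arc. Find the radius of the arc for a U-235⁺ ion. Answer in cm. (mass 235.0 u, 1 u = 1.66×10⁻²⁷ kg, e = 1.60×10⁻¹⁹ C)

The selector passes v = E/B = 1850/0.0938 = 1.97×10^4 m/s.
In the deflection region, r = mv/(qB₂) = (3.90×10^-25)(1.97×10^4) / [(1×1.60×10^-19)(0.737)] = 0.0652 m.

r ≈ 6.52 cm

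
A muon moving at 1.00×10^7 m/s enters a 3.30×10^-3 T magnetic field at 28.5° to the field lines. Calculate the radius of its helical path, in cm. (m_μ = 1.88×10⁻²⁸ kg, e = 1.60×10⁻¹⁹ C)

Only the perpendicular component v⊥ = v sin28.5° = 4.77×10^6 m/s is bent by the field.
r = m v⊥ /(qB) = (1.88×10^-28)(4.77×10^6) / [(1×1.60×10^-19)(3.30×10^-3)] = 1.70 m.

r ≈ 170 cm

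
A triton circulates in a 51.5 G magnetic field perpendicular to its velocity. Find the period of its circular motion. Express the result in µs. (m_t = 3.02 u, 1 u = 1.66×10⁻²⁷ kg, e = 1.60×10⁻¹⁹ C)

The cyclotron period is independent of speed: T = 2πm/(qB).
T = 2π(5.01×10^-27) / [(1×1.60×10^-19)(5.15×10^-3)] = 3.82×10^-5 s.

T ≈ 38.2 µs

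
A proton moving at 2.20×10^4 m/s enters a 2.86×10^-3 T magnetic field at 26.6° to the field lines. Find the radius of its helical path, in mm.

Only the perpendicular component v⊥ = v sin26.6° = 9850 m/s is bent by the field.
r = m v⊥ /(qB) = (1.67×10^-27)(9850) / [(1×1.60×10^-19)(2.86×10^-3)] = 0.0359 m.

r ≈ 35.9 mm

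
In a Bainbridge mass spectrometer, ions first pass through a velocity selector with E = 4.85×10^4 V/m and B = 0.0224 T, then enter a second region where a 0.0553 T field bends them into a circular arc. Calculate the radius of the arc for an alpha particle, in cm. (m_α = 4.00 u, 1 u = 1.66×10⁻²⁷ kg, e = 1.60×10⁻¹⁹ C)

The selector passes v = E/B = 4.85×10^4/0.0224 = 2.17×10^6 m/s.
In the deflection region, r = mv/(qB₂) = (6.64×10^-27)(2.17×10^6) / [(2×1.60×10^-19)(0.0553)] = 0.812 m.

r ≈ 81.2 cm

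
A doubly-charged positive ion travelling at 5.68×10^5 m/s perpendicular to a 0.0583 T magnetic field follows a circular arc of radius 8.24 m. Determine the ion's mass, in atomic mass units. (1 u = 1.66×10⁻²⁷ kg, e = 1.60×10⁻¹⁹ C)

m ≈ 163 u

qvB = mv²/r ⇒ m = qBr/v.
m = (2×1.60×10^-19)(0.0583)(8.24) / (5.68×10^5) = 2.71×10^-25 kg = 163 u.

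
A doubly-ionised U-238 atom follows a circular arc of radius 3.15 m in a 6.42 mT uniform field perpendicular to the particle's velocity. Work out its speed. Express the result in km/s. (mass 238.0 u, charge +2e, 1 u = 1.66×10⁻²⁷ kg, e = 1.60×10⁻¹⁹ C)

v ≈ 16.4 km/s

From qvB = mv²/r, v = qBr/m.
v = (2×1.60×10^-19)(6.42×10^-3)(3.15) / (3.95×10^-25) = 1.64×10^4 m/s.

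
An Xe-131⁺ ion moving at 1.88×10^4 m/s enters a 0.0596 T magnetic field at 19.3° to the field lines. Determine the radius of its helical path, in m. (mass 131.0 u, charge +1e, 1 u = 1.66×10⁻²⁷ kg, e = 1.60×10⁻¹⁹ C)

r ≈ 0.142 m

Only the perpendicular component v⊥ = v sin19.3° = 6210 m/s is bent by the field.
r = m v⊥ /(qB) = (2.17×10^-25)(6210) / [(1×1.60×10^-19)(0.0596)] = 0.142 m.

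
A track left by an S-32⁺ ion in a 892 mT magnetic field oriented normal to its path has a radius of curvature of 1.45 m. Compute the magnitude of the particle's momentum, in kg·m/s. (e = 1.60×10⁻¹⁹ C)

p ≈ 2.07×10^-19 kg·m/s

Since qvB = mv²/r, the momentum p = mv = qBr.
p = (1×1.60×10^-19)(0.892)(1.45) = 2.07×10^-19 kg·m/s.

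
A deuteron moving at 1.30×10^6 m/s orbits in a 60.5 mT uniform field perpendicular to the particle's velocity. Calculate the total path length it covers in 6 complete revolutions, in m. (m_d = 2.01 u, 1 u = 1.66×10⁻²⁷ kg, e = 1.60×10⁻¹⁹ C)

L ≈ 16.9 m

r = mv/(qB) = 0.448 m, so one revolution covers 2πr = 2.82 m.
In 6 revolutions: L = 6·2πr = 16.9 m.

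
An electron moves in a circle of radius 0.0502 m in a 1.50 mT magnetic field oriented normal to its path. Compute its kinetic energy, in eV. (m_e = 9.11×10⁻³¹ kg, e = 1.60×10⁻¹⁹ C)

v = qBr/m = (1×1.60×10^-19)(1.50×10^-3)(0.0502) / (9.11×10^-31) = 1.32×10^7 m/s.
K = ½mv² = 0.5·(9.11×10^-31)·(1.32×10^7)² = 7.97×10^-17 J = 498 eV.

K ≈ 498 eV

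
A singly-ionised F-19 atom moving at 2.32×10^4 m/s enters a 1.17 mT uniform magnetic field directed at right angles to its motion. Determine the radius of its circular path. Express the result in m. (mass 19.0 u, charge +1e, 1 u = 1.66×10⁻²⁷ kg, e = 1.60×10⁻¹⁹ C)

The magnetic force provides the centripetal force: qvB = mv²/r, so r = mv/(qB).
r = (3.15×10^-26 kg)(2.32×10^4 m/s) / [(1×1.60×10^-19 C)(1.17×10^-3 T)] = 3.91 m.

r ≈ 3.91 m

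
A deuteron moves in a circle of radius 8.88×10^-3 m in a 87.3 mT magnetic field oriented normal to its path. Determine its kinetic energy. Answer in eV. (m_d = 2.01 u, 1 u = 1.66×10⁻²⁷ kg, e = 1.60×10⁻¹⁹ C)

K ≈ 14.4 eV

v = qBr/m = (1×1.60×10^-19)(0.0873)(8.88×10^-3) / (3.34×10^-27) = 3.72×10^4 m/s.
K = ½mv² = 0.5·(3.34×10^-27)·(3.72×10^4)² = 2.31×10^-18 J = 14.4 eV.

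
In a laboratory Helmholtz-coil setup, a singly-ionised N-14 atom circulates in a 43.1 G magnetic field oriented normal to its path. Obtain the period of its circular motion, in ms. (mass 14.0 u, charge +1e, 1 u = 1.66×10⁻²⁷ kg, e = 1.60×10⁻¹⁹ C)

The cyclotron period is independent of speed: T = 2πm/(qB).
T = 2π(2.32×10^-26) / [(1×1.60×10^-19)(4.31×10^-3)] = 2.12×10^-4 s.

T ≈ 0.212 ms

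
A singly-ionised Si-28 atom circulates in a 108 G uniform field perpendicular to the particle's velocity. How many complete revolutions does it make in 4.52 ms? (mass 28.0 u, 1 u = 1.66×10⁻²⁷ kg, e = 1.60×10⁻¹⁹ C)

N = 26

T = 2πm/(qB) = 2π(4.648×10^-26) / [(1×1.60×10^-19)(0.0108)] = 1.6901×10^-4 s.
N = t/T = 4.52×10^-3 / 1.6901×10^-4 ≈ 26.74, so 26 complete revolutions.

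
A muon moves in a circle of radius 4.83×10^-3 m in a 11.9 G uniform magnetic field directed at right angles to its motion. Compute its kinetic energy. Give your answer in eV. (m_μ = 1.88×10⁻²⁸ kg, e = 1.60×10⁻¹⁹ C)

v = qBr/m = (1×1.60×10^-19)(1.19×10^-3)(4.83×10^-3) / (1.88×10^-28) = 4890 m/s.
K = ½mv² = 0.5·(1.88×10^-28)·(4890)² = 2.25×10^-21 J = 0.0141 eV.

K ≈ 0.0141 eV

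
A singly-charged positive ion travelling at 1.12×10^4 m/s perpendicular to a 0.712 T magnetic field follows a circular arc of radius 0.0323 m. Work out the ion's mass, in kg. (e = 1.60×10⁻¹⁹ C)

qvB = mv²/r ⇒ m = qBr/v.
m = (1×1.60×10^-19)(0.712)(0.0323) / (1.12×10^4) = 3.29×10^-25 kg.

m ≈ 3.29×10^-25 kg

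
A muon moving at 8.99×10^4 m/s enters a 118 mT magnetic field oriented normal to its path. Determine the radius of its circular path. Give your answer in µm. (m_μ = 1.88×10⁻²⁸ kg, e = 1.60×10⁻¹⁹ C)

The magnetic force provides the centripetal force: qvB = mv²/r, so r = mv/(qB).
r = (1.88×10^-28 kg)(8.99×10^4 m/s) / [(1×1.60×10^-19 C)(0.118 T)] = 8.95×10^-4 m.

r ≈ 895 µm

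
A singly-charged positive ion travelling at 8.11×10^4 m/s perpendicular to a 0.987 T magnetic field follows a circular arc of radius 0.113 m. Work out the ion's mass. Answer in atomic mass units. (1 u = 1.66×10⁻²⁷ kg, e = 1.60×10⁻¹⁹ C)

m ≈ 133 u

qvB = mv²/r ⇒ m = qBr/v.
m = (1×1.60×10^-19)(0.987)(0.113) / (8.11×10^4) = 2.20×10^-25 kg = 133 u.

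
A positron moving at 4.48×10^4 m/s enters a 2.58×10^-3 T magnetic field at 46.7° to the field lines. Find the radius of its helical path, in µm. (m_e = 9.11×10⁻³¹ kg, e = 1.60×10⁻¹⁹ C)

Only the perpendicular component v⊥ = v sin46.7° = 3.26×10^4 m/s is bent by the field.
r = m v⊥ /(qB) = (9.11×10^-31)(3.26×10^4) / [(1×1.60×10^-19)(2.58×10^-3)] = 7.20×10^-5 m.

r ≈ 72.0 µm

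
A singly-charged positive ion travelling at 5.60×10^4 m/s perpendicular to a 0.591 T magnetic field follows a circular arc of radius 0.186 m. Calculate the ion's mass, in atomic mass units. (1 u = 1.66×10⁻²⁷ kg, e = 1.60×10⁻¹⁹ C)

qvB = mv²/r ⇒ m = qBr/v.
m = (1×1.60×10^-19)(0.591)(0.186) / (5.60×10^4) = 3.14×10^-25 kg = 189 u.

m ≈ 189 u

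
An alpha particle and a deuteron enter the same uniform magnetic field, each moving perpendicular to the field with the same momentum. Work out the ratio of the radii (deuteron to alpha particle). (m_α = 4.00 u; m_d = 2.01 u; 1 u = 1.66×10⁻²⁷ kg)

ratio ≈ 2.00

r = p/(qB) ⇒ at equal p, r ∝ 1/q.
r_{deuteron}/r_{alpha particle} = 2.00.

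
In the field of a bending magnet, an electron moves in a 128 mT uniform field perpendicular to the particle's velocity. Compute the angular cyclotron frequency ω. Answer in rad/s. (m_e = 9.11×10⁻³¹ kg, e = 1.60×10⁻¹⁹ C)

ω = qB/m = (1×1.60×10^-19)(0.128) / (9.11×10^-31) = 2.25×10^10 rad/s.

ω ≈ 2.25×10^10 rad/s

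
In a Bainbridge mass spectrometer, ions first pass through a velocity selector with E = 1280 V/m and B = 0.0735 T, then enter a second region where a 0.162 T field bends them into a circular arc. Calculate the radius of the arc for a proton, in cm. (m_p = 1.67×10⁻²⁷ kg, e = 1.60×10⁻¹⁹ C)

The selector passes v = E/B = 1280/0.0735 = 1.74×10^4 m/s.
In the deflection region, r = mv/(qB₂) = (1.67×10^-27)(1.74×10^4) / [(1×1.60×10^-19)(0.162)] = 1.12×10^-3 m.

r ≈ 0.112 cm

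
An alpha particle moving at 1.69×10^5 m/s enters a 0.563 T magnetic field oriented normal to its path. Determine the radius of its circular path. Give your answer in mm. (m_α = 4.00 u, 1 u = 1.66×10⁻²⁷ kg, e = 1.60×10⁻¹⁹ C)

r ≈ 6.23 mm

The magnetic force provides the centripetal force: qvB = mv²/r, so r = mv/(qB).
r = (6.64×10^-27 kg)(1.69×10^5 m/s) / [(2×1.60×10^-19 C)(0.563 T)] = 6.23×10^-3 m.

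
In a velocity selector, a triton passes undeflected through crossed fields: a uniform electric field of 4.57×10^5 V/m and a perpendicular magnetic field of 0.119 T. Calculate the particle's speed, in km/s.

For zero net force, qE = qvB, so v = E/B.
v = (4.57×10^5) / (0.119) = 3.84×10^6 m/s.

v ≈ 3840 km/s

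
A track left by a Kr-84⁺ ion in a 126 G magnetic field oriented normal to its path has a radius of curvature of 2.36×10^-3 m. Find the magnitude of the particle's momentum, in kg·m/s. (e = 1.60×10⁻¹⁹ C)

p ≈ 4.76×10^-24 kg·m/s

Since qvB = mv²/r, the momentum p = mv = qBr.
p = (1×1.60×10^-19)(0.0126)(2.36×10^-3) = 4.76×10^-24 kg·m/s.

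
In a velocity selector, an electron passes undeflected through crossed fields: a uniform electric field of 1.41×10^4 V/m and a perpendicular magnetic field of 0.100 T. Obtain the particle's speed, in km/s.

For zero net force, qE = qvB, so v = E/B.
v = (1.41×10^4) / (0.100) = 1.41×10^5 m/s.

v ≈ 141 km/s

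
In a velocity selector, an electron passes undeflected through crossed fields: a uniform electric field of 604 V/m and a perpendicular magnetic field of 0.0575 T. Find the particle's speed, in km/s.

For zero net force, qE = qvB, so v = E/B.
v = (604) / (0.0575) = 1.05×10^4 m/s.

v ≈ 10.5 km/s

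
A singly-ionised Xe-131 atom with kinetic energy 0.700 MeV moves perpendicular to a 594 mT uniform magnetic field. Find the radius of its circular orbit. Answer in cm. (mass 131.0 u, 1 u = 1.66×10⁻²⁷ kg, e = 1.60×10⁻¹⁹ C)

Convert the energy: K = 0.700 MeV = 1.12×10^-13 J.
v = √(2K/m) = √(2·1.12×10^-13/2.17×10^-25) = 1.01×10^6 m/s.
r = mv/(qB) = (2.17×10^-25)(1.01×10^6) / [(1×1.60×10^-19)(0.594)] = 2.32 m.

r ≈ 232 cm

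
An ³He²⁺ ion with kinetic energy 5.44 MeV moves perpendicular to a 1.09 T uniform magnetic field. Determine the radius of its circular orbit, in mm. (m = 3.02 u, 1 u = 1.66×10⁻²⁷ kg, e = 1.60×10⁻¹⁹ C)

r ≈ 268 mm

Convert the energy: K = 5.44 MeV = 8.70×10^-13 J.
v = √(2K/m) = √(2·8.70×10^-13/5.01×10^-27) = 1.86×10^7 m/s.
r = mv/(qB) = (5.01×10^-27)(1.86×10^7) / [(2×1.60×10^-19)(1.09)] = 0.268 m.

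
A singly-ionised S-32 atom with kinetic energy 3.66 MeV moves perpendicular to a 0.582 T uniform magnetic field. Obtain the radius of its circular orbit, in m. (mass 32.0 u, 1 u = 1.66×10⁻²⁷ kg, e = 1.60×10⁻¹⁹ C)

Convert the energy: K = 3.66 MeV = 5.86×10^-13 J.
v = √(2K/m) = √(2·5.86×10^-13/5.31×10^-26) = 4.70×10^6 m/s.
r = mv/(qB) = (5.31×10^-26)(4.70×10^6) / [(1×1.60×10^-19)(0.582)] = 2.68 m.

r ≈ 2.68 m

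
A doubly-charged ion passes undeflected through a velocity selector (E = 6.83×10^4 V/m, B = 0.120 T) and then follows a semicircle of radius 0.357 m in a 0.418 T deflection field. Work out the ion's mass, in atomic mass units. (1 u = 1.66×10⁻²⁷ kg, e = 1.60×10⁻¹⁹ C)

m ≈ 50.5 u

v = E/B₁ = 5.69×10^5 m/s.
From r = mv/(qB₂), m = qB₂r/v = (2×1.60×10^-19)(0.418)(0.357) / (5.69×10^5) = 8.39×10^-26 kg.
In atomic mass units: m = 8.39×10^-26 / 1.66×10^-27 = 50.5 u.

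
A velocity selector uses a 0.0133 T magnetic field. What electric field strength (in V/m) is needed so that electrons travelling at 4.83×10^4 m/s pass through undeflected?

E ≈ 642 V/m

qE = qvB ⇒ E = vB = (4.83×10^4)(0.0133) = 642 V/m.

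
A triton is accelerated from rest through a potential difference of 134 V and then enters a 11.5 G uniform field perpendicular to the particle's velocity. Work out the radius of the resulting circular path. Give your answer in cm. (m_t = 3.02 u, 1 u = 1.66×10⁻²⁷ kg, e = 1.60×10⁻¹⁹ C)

r ≈ 252 cm

The kinetic energy gained is K = qV = (1×1.60×10^-19)(134) = 2.14×10^-17 J.
v = √(2K/m) = 9.25×10^4 m/s.
r = mv/(qB) = (5.01×10^-27)(9.25×10^4) / [(1×1.60×10^-19)(1.15×10^-3)] = 2.52 m.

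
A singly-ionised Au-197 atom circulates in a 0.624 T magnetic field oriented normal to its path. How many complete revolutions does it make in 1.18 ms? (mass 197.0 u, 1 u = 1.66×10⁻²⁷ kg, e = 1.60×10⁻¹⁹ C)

N = 57

T = 2πm/(qB) = 2π(3.2702×10^-25) / [(1×1.60×10^-19)(0.624)] = 2.0580×10^-5 s.
N = t/T = 1.18×10^-3 / 2.0580×10^-5 ≈ 57.34, so 57 complete revolutions.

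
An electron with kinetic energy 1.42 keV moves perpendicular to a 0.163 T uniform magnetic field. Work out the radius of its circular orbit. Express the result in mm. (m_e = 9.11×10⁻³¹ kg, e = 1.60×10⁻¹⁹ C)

Convert the energy: K = 1.42 keV = 2.27×10^-16 J.
v = √(2K/m) = √(2·2.27×10^-16/9.11×10^-31) = 2.23×10^7 m/s.
r = mv/(qB) = (9.11×10^-31)(2.23×10^7) / [(1×1.60×10^-19)(0.163)] = 7.80×10^-4 m.

r ≈ 0.780 mm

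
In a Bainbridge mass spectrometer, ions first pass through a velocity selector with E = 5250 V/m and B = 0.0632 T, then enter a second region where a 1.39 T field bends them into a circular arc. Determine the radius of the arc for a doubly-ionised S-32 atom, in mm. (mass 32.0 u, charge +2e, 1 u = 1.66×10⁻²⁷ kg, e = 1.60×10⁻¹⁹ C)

r ≈ 9.92 mm

The selector passes v = E/B = 5250/0.0632 = 8.31×10^4 m/s.
In the deflection region, r = mv/(qB₂) = (5.31×10^-26)(8.31×10^4) / [(2×1.60×10^-19)(1.39)] = 9.92×10^-3 m.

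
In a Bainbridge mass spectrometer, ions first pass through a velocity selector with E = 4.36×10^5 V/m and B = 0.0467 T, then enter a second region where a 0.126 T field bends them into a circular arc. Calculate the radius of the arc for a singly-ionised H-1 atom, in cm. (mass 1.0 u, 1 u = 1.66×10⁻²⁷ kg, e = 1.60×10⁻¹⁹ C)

The selector passes v = E/B = 4.36×10^5/0.0467 = 9.34×10^6 m/s.
In the deflection region, r = mv/(qB₂) = (1.66×10^-27)(9.34×10^6) / [(1×1.60×10^-19)(0.126)] = 0.769 m.

r ≈ 76.9 cm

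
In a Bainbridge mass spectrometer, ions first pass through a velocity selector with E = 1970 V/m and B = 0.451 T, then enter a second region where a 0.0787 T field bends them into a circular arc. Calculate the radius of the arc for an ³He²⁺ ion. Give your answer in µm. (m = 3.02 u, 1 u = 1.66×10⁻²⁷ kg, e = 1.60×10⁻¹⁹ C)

r ≈ 870 µm

The selector passes v = E/B = 1970/0.451 = 4370 m/s.
In the deflection region, r = mv/(qB₂) = (5.01×10^-27)(4370) / [(2×1.60×10^-19)(0.0787)] = 8.70×10^-4 m.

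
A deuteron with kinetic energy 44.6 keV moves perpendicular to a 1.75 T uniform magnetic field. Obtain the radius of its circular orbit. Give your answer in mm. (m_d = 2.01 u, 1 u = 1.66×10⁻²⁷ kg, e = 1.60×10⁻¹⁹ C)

r ≈ 24.6 mm

Convert the energy: K = 44.6 keV = 7.14×10^-15 J.
v = √(2K/m) = √(2·7.14×10^-15/3.34×10^-27) = 2.07×10^6 m/s.
r = mv/(qB) = (3.34×10^-27)(2.07×10^6) / [(1×1.60×10^-19)(1.75)] = 0.0246 m.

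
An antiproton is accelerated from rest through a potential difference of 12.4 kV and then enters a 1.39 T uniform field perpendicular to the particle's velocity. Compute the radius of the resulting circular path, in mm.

r ≈ 11.6 mm

The kinetic energy gained is K = qV = (1×1.60×10^-19)(1.24×10^4) = 1.98×10^-15 J.
v = √(2K/m) = 1.54×10^6 m/s.
r = mv/(qB) = (1.67×10^-27)(1.54×10^6) / [(1×1.60×10^-19)(1.39)] = 0.0116 m.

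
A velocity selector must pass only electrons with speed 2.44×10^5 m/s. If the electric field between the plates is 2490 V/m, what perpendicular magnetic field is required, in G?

B ≈ 102 G

qE = qvB ⇒ B = E/v = (2490) / (2.44×10^5) = 0.0102 T.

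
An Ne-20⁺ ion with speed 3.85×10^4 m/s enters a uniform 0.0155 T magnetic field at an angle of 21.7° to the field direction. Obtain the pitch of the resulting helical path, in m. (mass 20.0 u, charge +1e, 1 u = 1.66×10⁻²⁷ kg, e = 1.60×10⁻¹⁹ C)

pitch ≈ 3.01 m

The velocity component along B is v∥ = v cos21.7° = 3.58×10^4 m/s.
The cyclotron period T = 2πm/(qB) = 8.41×10^-5 s is set by m, q, B alone.
Pitch = v∥·T = (3.58×10^4)(8.41×10^-5) = 3.01 m.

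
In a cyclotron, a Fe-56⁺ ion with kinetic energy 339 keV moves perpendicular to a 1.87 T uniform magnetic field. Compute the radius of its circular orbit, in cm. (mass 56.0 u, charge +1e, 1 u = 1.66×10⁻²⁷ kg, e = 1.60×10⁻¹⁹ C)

Convert the energy: K = 339 keV = 5.42×10^-14 J.
v = √(2K/m) = √(2·5.42×10^-14/9.30×10^-26) = 1.08×10^6 m/s.
r = mv/(qB) = (9.30×10^-26)(1.08×10^6) / [(1×1.60×10^-19)(1.87)] = 0.336 m.

r ≈ 33.6 cm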